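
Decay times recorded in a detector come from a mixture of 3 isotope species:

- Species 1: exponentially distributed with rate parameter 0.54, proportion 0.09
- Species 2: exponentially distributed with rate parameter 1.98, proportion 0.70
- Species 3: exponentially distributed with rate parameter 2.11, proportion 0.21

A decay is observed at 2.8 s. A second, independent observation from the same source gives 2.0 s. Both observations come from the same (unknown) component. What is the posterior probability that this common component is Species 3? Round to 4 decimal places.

0.0169

Posterior ∝ prior × likelihood, so P(k | x) ∝ π_k f_k(x); normalise over all components.
Since both observations come from the same component, the likelihood for component k is f_k(x₁)·f_k(x₂).
  L_1 = [0.119053] × [0.183382] = 0.0218321
  L_2 = [0.00774349] × [0.037745] = 0.000292278
  L_3 = [0.00573417] × [0.0310141] = 0.00017784
Multiply by the mixture weights:
  π_1·L_1 = 0.09 × 0.0218321 = 0.00196489
  π_2·L_2 = 0.70 × 0.000292278 = 0.000204594
  π_3·L_3 = 0.21 × 0.00017784 = 3.73465e-05
Evidence: 0.00196489 + 0.000204594 + 3.73465e-05 = 0.00220683
P(Species 3 | x₁, x₂) = 3.73465e-05 / 0.00220683 ≈ 0.0169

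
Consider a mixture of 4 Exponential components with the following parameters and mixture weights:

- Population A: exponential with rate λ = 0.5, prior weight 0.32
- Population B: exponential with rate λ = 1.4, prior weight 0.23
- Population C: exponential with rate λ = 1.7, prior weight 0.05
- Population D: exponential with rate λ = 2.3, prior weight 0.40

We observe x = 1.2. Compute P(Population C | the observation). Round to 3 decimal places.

By Bayes' theorem, P(k | x) = w_k f_k(x) / Σ_j w_j f_j(x).
Exponential densities:
  p_A = 0.5·e^(−0.5·1.2) = 0.5·e^(−0.6000) = 0.274406
  p_B = 1.4·e^(−1.4·1.2) = 1.4·e^(−1.6800) = 0.260924
  p_C = 1.7·e^(−1.7·1.2) = 1.7·e^(−2.0400) = 0.221049
  p_D = 2.3·e^(−2.3·1.2) = 2.3·e^(−2.7600) = 0.145571
Prior × likelihood for each component:
  w_A·p_A = 0.32 × 0.274406 = 0.0878099
  w_B·p_B = 0.23 × 0.260924 = 0.0600124
  w_C·p_C = 0.05 × 0.221049 = 0.0110524
  w_D·p_D = 0.40 × 0.145571 = 0.0582284
Normaliser: 0.0878099 + 0.0600124 + 0.0110524 + 0.0582284 = 0.217103
Responsibility of Population C: 0.0110524 / 0.217103 ≈ 0.051

0.051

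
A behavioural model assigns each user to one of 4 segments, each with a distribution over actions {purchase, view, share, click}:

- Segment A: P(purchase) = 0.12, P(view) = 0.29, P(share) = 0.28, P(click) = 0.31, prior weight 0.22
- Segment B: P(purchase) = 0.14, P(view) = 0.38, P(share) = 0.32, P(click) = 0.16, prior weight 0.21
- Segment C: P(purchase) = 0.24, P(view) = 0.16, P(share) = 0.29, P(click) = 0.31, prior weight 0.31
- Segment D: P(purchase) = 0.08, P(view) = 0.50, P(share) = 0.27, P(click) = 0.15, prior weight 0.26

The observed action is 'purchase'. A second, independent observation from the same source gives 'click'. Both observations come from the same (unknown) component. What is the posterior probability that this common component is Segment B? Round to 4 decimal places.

0.1204

P(component k | x) = π_k·f_k(x) / marginal(x), where marginal(x) = Σ_j π_j·f_j(x).
Since both observations come from the same component, the likelihood for component k is f_k(x₁)·f_k(x₂).
  p_A = [0.12] × [0.31] = 0.0372
  p_B = [0.14] × [0.16] = 0.0224
  p_C = [0.24] × [0.31] = 0.0744
  p_D = [0.08] × [0.15] = 0.012
Unnormalised posteriors:
  π_A·p_A = 0.22 × 0.0372 = 0.008184
  π_B·p_B = 0.21 × 0.0224 = 0.004704
  π_C·p_C = 0.31 × 0.0744 = 0.023064
  π_D·p_D = 0.26 × 0.012 = 0.00312
Marginal: 0.008184 + 0.004704 + 0.023064 + 0.00312 = 0.039072
P(Segment B | data) ≈ 0.1204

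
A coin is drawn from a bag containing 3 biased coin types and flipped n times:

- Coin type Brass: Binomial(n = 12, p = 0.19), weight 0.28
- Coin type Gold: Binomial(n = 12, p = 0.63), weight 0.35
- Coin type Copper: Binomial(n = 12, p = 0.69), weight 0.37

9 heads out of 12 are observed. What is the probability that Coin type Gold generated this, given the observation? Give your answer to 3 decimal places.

P(component k | x) = π_k·f_k(x) / marginal(x), where marginal(x) = Σ_j π_j·f_j(x).
Component likelihoods at x = 9 heads out of 12:
  p_Brass = C(12,9)·0.19^9·0.81^3 = 220·3.22688e-07·0.531441 = 3.77277e-05
  p_Gold = C(12,9)·0.63^9·0.37^3 = 220·0.0156338·0.050653 = 0.174218
  p_Copper = C(12,9)·0.69^9·0.31^3 = 220·0.0354521·0.029791 = 0.232354
Unnormalised posteriors:
  π_Brass·p_Brass = 0.28 × 3.77277e-05 = 1.05638e-05
  π_Gold·p_Gold = 0.35 × 0.174218 = 0.0609763
  π_Copper·p_Copper = 0.37 × 0.232354 = 0.0859709
Normaliser: 1.05638e-05 + 0.0609763 + 0.0859709 = 0.146958
So the posterior for Coin type Gold is 0.0609763 / 0.146958 ≈ 0.415.

0.415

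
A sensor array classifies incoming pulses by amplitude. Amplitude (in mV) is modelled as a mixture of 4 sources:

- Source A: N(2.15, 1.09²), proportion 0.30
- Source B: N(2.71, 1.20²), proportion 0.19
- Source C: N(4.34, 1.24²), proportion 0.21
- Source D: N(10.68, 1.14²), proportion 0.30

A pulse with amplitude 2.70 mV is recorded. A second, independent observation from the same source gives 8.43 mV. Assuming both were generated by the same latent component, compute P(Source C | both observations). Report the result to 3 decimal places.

0.994

Apply Bayes' rule: the posterior for each component is proportional to its prior times its likelihood at x.
Since both observations come from the same component, the likelihood for component k is f_k(x₁)·f_k(x₂).
  L_A = [(1/(1.09·√(2π)))·exp(−(2.70−2.15)²/(2·1.09²)) = 0.366002·exp(-0.12730) = 0.322252] × [2.26666e-08] = 7.30437e-09
  L_B = [(1/(1.20·√(2π)))·exp(−(2.70−2.71)²/(2·1.20²)) = 0.332452·exp(-0.00003) = 0.33244] × [3.8717e-06] = 1.28711e-06
  L_C = [(1/(1.24·√(2π)))·exp(−(2.70−4.34)²/(2·1.24²)) = 0.321728·exp(-0.87461) = 0.134168] × [0.00139658] = 0.000187377
  L_D = [(1/(1.14·√(2π)))·exp(−(2.70−10.68)²/(2·1.14²)) = 0.349949·exp(-24.50000) = 8.01291e-12] × [0.0499026] = 3.99865e-13
Prior × likelihood for each component:
  P(Z=A)·L_A = 0.30 × 7.30437e-09 = 2.19131e-09
  P(Z=B)·L_B = 0.19 × 1.28711e-06 = 2.44551e-07
  P(Z=C)·L_C = 0.21 × 0.000187377 = 3.93492e-05
  P(Z=D)·L_D = 0.30 × 3.99865e-13 = 1.1996e-13
Evidence: 2.19131e-09 + 2.44551e-07 + 3.93492e-05 + 1.1996e-13 = 3.95959e-05
So the posterior for Source C is 3.93492e-05 / 3.95959e-05 ≈ 0.994.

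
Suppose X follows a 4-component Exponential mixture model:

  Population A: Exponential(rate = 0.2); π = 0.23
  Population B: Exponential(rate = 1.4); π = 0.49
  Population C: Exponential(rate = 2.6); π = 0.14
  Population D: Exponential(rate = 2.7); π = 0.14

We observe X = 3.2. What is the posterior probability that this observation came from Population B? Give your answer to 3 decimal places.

Posterior ∝ prior × likelihood, so P(k | x) ∝ P(Z=k) f_k(x); normalise over all components.
Component likelihoods at x = 3.2:
  p_A = 0.2·e^(−0.2·3.2) = 0.2·e^(−0.6400) = 0.105458
  p_B = 1.4·e^(−1.4·3.2) = 1.4·e^(−4.4800) = 0.0158668
  p_C = 2.6·e^(−2.6·3.2) = 2.6·e^(−8.3200) = 0.000633349
  p_D = 2.7·e^(−2.7·3.2) = 2.7·e^(−8.6400) = 0.000477595
Weight by the priors:
  P(Z=A)·p_A = 0.23 × 0.105458 = 0.0242555
  P(Z=B)·p_B = 0.49 × 0.0158668 = 0.00777472
  P(Z=C)·p_C = 0.14 × 0.000633349 = 8.86689e-05
  P(Z=D)·p_D = 0.14 × 0.000477595 = 6.68632e-05
Sum: 0.0242555 + 0.00777472 + 8.86689e-05 + 6.68632e-05 = 0.0321857
P(Population B | data) = 0.00777472 / 0.0321857 ≈ 0.242

0.242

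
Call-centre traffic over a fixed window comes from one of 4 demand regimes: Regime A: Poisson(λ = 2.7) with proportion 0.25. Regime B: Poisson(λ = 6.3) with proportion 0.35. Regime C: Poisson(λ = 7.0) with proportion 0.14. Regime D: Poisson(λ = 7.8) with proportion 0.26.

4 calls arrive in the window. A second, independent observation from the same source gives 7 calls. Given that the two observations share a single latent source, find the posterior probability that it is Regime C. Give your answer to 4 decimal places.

0.1758

By Bayes' theorem, P(k | x) = w_k f_k(x) / Σ_j w_j f_j(x).
Since both observations come from the same component, the likelihood for component k is f_k(x₁)·f_k(x₂).
  p_A = [e^(−2.7)·2.7^4/4! = 0.148816] × [0.0139483] = 0.00207572
  p_B = [e^(−6.3)·6.3^4/4! = 0.12053] × [0.143515] = 0.0172979
  p_C = [e^(−7.0)·7.0^4/4! = 0.0912262] × [0.149003] = 0.013593
  p_D = [e^(−7.8)·7.8^4/4! = 0.0631932] × [0.142802] = 0.00902412
Prior × likelihood for each component:
  w_A·p_A = 0.25 × 0.00207572 = 0.000518931
  w_B·p_B = 0.35 × 0.0172979 = 0.00605427
  w_C·p_C = 0.14 × 0.013593 = 0.00190301
  w_D·p_D = 0.26 × 0.00902412 = 0.00234627
Denominator: 0.000518931 + 0.00605427 + 0.00190301 + 0.00234627 = 0.0108225
P(Regime C | data) = 0.00190301 / 0.0108225 ≈ 0.1758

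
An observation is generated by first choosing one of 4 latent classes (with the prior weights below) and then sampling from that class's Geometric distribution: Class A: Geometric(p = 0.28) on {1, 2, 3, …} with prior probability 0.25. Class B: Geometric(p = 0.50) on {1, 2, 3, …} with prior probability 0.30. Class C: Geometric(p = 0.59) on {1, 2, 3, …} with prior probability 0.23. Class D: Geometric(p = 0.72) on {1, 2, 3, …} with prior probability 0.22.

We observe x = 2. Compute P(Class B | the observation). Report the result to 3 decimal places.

Apply Bayes' rule: the posterior for each component is proportional to its prior times its likelihood at x.
Component likelihoods at x = 2:
  p_A = 0.28·(1−0.28)^1 = 0.28·0.72 = 0.2016
  p_B = 0.50·(1−0.50)^1 = 0.50·0.5 = 0.25
  p_C = 0.59·(1−0.59)^1 = 0.59·0.41 = 0.2419
  p_D = 0.72·(1−0.72)^1 = 0.72·0.28 = 0.2016
Prior × likelihood for each component:
  P(Z=A)·p_A = 0.25 × 0.2016 = 0.0504
  P(Z=B)·p_B = 0.30 × 0.25 = 0.075
  P(Z=C)·p_C = 0.23 × 0.2419 = 0.055637
  P(Z=D)·p_D = 0.22 × 0.2016 = 0.044352
Evidence: 0.0504 + 0.075 + 0.055637 + 0.044352 = 0.225389
So the posterior for Class B is 0.075 / 0.225389 ≈ 0.333.

0.333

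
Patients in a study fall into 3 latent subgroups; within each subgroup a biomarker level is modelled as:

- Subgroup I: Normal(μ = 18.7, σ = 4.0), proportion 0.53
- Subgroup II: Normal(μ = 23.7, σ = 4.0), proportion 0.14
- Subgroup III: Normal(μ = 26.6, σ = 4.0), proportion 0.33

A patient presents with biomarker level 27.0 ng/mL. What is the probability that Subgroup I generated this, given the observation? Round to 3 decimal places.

P(component k | x) = w_k·f_k(x) / marginal(x), where marginal(x) = Σ_j w_j·f_j(x).
Evaluate each component's likelihood at the observed value:
  p_I = 0.011585
  p_II = 0.0709666
  p_III = 0.0992381
Prior × likelihood for each component:
  w_I·p_I = 0.53 × 0.011585 = 0.00614004
  w_II·p_II = 0.14 × 0.0709666 = 0.00993533
  w_III·p_III = 0.33 × 0.0992381 = 0.0327486
Marginal: 0.00614004 + 0.00993533 + 0.0327486 = 0.048824
P(Subgroup I | data) = 0.00614004 / 0.048824 ≈ 0.126

0.126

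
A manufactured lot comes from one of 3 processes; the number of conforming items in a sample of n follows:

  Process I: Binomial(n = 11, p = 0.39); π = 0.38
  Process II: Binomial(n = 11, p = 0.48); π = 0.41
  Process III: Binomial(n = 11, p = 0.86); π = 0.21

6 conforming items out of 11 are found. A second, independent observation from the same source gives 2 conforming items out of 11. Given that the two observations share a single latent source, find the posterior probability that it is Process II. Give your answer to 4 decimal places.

By Bayes' theorem, P(k | x) = P(Z=k) f_k(x) / Σ_j P(Z=j) f_j(x).
Since both observations come from the same component, the likelihood for component k is f_k(x₁)·f_k(x₂).
  L_I = [C(11,6)·0.39^6·0.61^5 = 462·0.00351874·0.0844596 = 0.137303] × [0.0978274] = 0.013432
  L_II = [C(11,6)·0.48^6·0.52^5 = 462·0.0122306·0.0380204 = 0.214836] × [0.035227] = 0.007568
  L_III = [C(11,6)·0.86^6·0.14^5 = 462·0.404567·5.37824e-05 = 0.0100525] × [8.4045e-07] = 8.4486e-09
Prior × likelihood for each component:
  P(Z=I)·L_I = 0.38 × 0.013432 = 0.00510414
  P(Z=II)·L_II = 0.41 × 0.007568 = 0.00310288
  P(Z=III)·L_III = 0.21 × 8.4486e-09 = 1.77421e-09
Evidence: 0.00510414 + 0.00310288 + 1.77421e-09 = 0.00820703
Responsibility of Process II: 0.00310288 / 0.00820703 ≈ 0.3781

0.3781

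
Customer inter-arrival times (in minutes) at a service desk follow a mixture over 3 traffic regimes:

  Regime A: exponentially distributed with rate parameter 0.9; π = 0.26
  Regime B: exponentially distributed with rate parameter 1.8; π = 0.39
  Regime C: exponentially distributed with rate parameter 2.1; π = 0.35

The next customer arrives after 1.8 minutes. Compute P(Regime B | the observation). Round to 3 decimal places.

The responsibility of component k is π_k f_k(x) divided by Σ_j π_j f_j(x).
Evaluate each component's likelihood at the observed value:
  f_A = 0.9·e^(−0.9·1.8) = 0.9·e^(−1.6200) = 0.178109
  f_B = 1.8·e^(−1.8·1.8) = 1.8·e^(−3.2400) = 0.070495
  f_C = 2.1·e^(−2.1·1.8) = 2.1·e^(−3.7800) = 0.0479277
Unnormalised posteriors:
  π_A·f_A = 0.26 × 0.178109 = 0.0463083
  π_B·f_B = 0.39 × 0.070495 = 0.0274931
  π_C·f_C = 0.35 × 0.0479277 = 0.0167747
Sum: 0.0463083 + 0.0274931 + 0.0167747 = 0.090576
So the posterior for Regime B is 0.0274931 / 0.090576 ≈ 0.304.

0.304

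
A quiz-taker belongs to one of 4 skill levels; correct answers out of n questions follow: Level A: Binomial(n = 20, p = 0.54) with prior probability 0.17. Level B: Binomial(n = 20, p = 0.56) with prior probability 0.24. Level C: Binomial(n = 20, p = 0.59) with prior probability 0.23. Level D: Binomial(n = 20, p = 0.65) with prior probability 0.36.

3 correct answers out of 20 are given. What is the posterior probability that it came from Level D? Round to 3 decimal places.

0.018

Posterior ∝ prior × likelihood, so P(k | x) ∝ w_k f_k(x); normalise over all components.
Binomial probabilities:
  L_A = 0.000331871
  L_B = 0.000173846
  L_C = 6.12049e-05
  L_D = 5.5565e-06
Multiply by the mixture weights:
  w_A·L_A = 0.17 × 0.000331871 = 5.64181e-05
  w_B·L_B = 0.24 × 0.000173846 = 4.1723e-05
  w_C·L_C = 0.23 × 6.12049e-05 = 1.40771e-05
  w_D·L_D = 0.36 × 5.5565e-06 = 2.00034e-06
Normaliser: 5.64181e-05 + 4.1723e-05 + 1.40771e-05 + 2.00034e-06 = 0.000114219
So the posterior for Level D is 2.00034e-06 / 0.000114219 ≈ 0.018.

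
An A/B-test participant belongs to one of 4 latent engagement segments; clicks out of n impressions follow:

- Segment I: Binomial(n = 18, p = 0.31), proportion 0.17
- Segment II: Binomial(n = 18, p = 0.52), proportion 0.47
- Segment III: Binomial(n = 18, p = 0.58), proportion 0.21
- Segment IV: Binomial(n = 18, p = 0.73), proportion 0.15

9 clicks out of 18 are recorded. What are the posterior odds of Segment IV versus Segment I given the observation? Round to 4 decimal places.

0.4226

Posterior odds = (π_i f_i(x)) / (π_j f_j(x)); the normalising sum cancels.
Component likelihoods at x = 9 clicks out of 18:
  f_I = C(18,9)·0.31^9·0.69^9 = 48620·2.64396e-05·0.0354521 = 0.0455735
  f_II = C(18,9)·0.52^9·0.48^9 = 48620·0.00277991·0.00135261 = 0.182817
  f_III = C(18,9)·0.58^9·0.42^9 = 48620·0.00742766·0.000406671 = 0.146862
  f_IV = C(18,9)·0.73^9·0.27^9 = 48620·0.0588716·7.6256e-06 = 0.021827
Posterior odds = (π_IV·f_IV) / (π_I·f_I) = (0.15·0.021827) / (0.17·0.0455735) = 0.00327405 / 0.00774749 ≈ 0.4226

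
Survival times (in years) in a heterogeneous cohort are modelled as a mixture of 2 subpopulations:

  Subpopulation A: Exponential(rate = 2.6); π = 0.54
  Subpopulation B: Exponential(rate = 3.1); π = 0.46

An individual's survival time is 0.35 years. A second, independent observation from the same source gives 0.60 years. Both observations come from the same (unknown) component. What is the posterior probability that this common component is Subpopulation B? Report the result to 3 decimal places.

The responsibility of component k is w_k f_k(x) divided by Σ_j w_j f_j(x).
Since both observations come from the same component, the likelihood for component k is f_k(x₁)·f_k(x₂).
  L_A = [1.04656] × [0.546354] = 0.571794
  L_B = [1.0475] × [0.482585] = 0.505506
Weight by the priors:
  w_A·L_A = 0.54 × 0.571794 = 0.308769
  w_B·L_B = 0.46 × 0.505506 = 0.232533
Evidence: 0.308769 + 0.232533 = 0.541301
P(Subpopulation B | x) = 0.232533 / 0.541301 ≈ 0.430

0.430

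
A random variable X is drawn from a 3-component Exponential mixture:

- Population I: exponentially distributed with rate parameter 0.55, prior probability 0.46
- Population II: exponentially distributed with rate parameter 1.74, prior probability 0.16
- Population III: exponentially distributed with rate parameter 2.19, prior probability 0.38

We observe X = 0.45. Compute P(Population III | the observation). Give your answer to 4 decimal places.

Posterior ∝ prior × likelihood, so P(k | x) ∝ π_k f_k(x); normalise over all components.
Exponential densities:
  f_I = 0.55·e^(−0.55·0.45) = 0.55·e^(−0.2475) = 0.429413
  f_II = 1.74·e^(−1.74·0.45) = 1.74·e^(−0.7830) = 0.795237
  f_III = 2.19·e^(−2.19·0.45) = 2.19·e^(−0.9855) = 0.817423
Unnormalised posteriors:
  π_I·f_I = 0.46 × 0.429413 = 0.19753
  π_II·f_II = 0.16 × 0.795237 = 0.127238
  π_III·f_III = 0.38 × 0.817423 = 0.310621
Denominator: 0.19753 + 0.127238 + 0.310621 = 0.635389
Responsibility of Population III: 0.310621 / 0.635389 ≈ 0.4889

0.4889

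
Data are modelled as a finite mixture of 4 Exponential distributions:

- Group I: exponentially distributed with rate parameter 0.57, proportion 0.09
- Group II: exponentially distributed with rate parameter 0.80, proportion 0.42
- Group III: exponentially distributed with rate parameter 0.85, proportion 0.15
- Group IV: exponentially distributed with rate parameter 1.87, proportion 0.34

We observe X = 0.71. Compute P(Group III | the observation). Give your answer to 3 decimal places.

By Bayes' theorem, P(k | x) = π_k f_k(x) / Σ_j π_j f_j(x).
Evaluate each component's likelihood at the observed value:
  f_I = 0.380291
  f_II = 0.453326
  f_III = 0.46486
  f_IV = 0.495711
Prior × likelihood for each component:
  π_I·f_I = 0.09 × 0.380291 = 0.0342262
  π_II·f_II = 0.42 × 0.453326 = 0.190397
  π_III·f_III = 0.15 × 0.46486 = 0.069729
  π_IV·f_IV = 0.34 × 0.495711 = 0.168542
Normaliser: 0.0342262 + 0.190397 + 0.069729 + 0.168542 = 0.462894
So the posterior for Group III is 0.069729 / 0.462894 ≈ 0.151.

0.151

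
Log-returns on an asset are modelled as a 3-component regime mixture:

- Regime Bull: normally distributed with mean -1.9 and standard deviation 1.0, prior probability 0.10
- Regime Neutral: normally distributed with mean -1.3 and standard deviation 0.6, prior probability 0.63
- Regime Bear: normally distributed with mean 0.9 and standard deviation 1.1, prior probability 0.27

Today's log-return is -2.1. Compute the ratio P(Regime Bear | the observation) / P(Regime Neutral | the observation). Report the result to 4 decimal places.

0.0138

Only the two components matter; the odds are (P(Z=i) f_i(x)) / (P(Z=j) f_j(x)).
Evaluate each component's likelihood at the observed value:
  f_Bull = (1/(1.0·√(2π)))·exp(−(-2.1−-1.9)²/(2·1.0²)) = 0.398942·exp(-0.02000) = 0.391043
  f_Neutral = (1/(0.6·√(2π)))·exp(−(-2.1−-1.3)²/(2·0.6²)) = 0.664904·exp(-0.88889) = 0.27335
  f_Bear = (1/(1.1·√(2π)))·exp(−(-2.1−0.9)²/(2·1.1²)) = 0.362675·exp(-3.71901) = 0.00879777
Odds = (0.27/0.63) × (0.00879777/0.27335) = 0.428571 × 0.032185 ≈ 0.0138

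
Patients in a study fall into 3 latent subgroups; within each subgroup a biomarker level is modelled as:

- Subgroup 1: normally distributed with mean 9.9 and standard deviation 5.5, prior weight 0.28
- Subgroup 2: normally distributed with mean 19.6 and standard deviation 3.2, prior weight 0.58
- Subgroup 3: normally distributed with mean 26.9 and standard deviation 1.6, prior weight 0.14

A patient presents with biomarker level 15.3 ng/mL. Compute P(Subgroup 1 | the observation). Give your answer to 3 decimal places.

Apply Bayes' rule: the posterior for each component is proportional to its prior times its likelihood at x.
Component likelihoods at x = 15.3 ng/mL:
  L_1 = (1/(5.5·√(2π)))·exp(−(15.3−9.9)²/(2·5.5²)) = 0.072535·exp(-0.48198) = 0.0447945
  L_2 = (1/(3.2·√(2π)))·exp(−(15.3−19.6)²/(2·3.2²)) = 0.124669·exp(-0.90283) = 0.0505435
  L_3 = (1/(1.6·√(2π)))·exp(−(15.3−26.9)²/(2·1.6²)) = 0.249339·exp(-26.28125) = 9.61586e-13
Prior × likelihood for each component:
  π_1·L_1 = 0.28 × 0.0447945 = 0.0125425
  π_2·L_2 = 0.58 × 0.0505435 = 0.0293152
  π_3·L_3 = 0.14 × 9.61586e-13 = 1.34622e-13
Marginal: 0.0125425 + 0.0293152 + 1.34622e-13 = 0.0418577
P(Subgroup 1 | x) = 0.0125425 / 0.0418577 ≈ 0.300

0.300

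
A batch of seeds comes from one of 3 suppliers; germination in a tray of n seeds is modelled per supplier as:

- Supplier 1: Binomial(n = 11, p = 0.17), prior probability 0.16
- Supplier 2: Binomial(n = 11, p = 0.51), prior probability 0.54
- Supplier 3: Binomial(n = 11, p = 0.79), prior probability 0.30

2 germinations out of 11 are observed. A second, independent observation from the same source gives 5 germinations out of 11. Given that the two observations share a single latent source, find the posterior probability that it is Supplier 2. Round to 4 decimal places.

P(component k | x) = w_k·f_k(x) / marginal(x), where marginal(x) = Σ_j w_j·f_j(x).
Since both observations come from the same component, the likelihood for component k is f_k(x₁)·f_k(x₂).
  p_1 = [0.297142] × [0.0214464] = 0.00637263
  p_2 = [0.0232953] × [0.220632] = 0.00513969
  p_3 = [2.72641e-05] × [0.0121925] = 3.32417e-07
Multiply by the mixture weights:
  w_1·p_1 = 0.16 × 0.00637263 = 0.00101962
  w_2·p_2 = 0.54 × 0.00513969 = 0.00277543
  w_3·p_3 = 0.30 × 3.32417e-07 = 9.97252e-08
Sum: 0.00101962 + 0.00277543 + 9.97252e-08 = 0.00379515
Responsibility of Supplier 2: 0.00277543 / 0.00379515 ≈ 0.7313

0.7313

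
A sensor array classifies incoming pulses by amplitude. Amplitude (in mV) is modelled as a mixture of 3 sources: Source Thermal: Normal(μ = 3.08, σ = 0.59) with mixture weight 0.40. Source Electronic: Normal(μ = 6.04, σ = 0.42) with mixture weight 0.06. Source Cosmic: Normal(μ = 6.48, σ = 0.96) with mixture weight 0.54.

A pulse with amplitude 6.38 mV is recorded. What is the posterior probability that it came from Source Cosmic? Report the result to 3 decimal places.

0.845

P(component k | x) = π_k·f_k(x) / marginal(x), where marginal(x) = Σ_j π_j·f_j(x).
Normal densities:
  p_Thermal = (1/(0.59·√(2π)))·exp(−(6.38−3.08)²/(2·0.59²)) = 0.676173·exp(-15.64206) = 1.08843e-07
  p_Electronic = (1/(0.42·√(2π)))·exp(−(6.38−6.04)²/(2·0.42²)) = 0.949863·exp(-0.32766) = 0.684476
  p_Cosmic = (1/(0.96·√(2π)))·exp(−(6.38−6.48)²/(2·0.96²)) = 0.415565·exp(-0.00543) = 0.413316
Unnormalised posteriors:
  π_Thermal·p_Thermal = 0.40 × 1.08843e-07 = 4.35371e-08
  π_Electronic·p_Electronic = 0.06 × 0.684476 = 0.0410685
  π_Cosmic·p_Cosmic = 0.54 × 0.413316 = 0.223191
Normaliser: 4.35371e-08 + 0.0410685 + 0.223191 = 0.264259
So the posterior for Source Cosmic is 0.223191 / 0.264259 ≈ 0.845.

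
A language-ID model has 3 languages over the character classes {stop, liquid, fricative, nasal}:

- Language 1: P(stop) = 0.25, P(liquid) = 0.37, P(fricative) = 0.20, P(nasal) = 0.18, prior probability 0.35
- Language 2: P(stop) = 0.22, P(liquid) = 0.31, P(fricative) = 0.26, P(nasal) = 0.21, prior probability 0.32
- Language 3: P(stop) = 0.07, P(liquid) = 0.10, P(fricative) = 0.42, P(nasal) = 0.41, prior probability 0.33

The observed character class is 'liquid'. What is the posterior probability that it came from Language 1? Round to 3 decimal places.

By Bayes' theorem, P(k | x) = π_k f_k(x) / Σ_j π_j f_j(x).
Evaluate each component's likelihood at the observed value:
  p_1 = P(liquid | comp) = 0.37
  p_2 = P(liquid | comp) = 0.31
  p_3 = P(liquid | comp) = 0.10
Weight by the priors:
  π_1·p_1 = 0.35 × 0.37 = 0.1295
  π_2·p_2 = 0.32 × 0.31 = 0.0992
  π_3·p_3 = 0.33 × 0.1 = 0.033
Denominator: 0.1295 + 0.0992 + 0.033 = 0.2617
So the posterior for Language 1 is 0.1295 / 0.2617 ≈ 0.495.

0.495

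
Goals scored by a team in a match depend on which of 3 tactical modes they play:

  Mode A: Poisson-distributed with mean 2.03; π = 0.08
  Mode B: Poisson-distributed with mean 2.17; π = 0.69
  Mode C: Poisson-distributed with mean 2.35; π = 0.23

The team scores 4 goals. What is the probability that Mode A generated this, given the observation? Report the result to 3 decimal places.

Posterior ∝ prior × likelihood, so P(k | x) ∝ w_k f_k(x); normalise over all components.
Poisson probabilities:
  f_A = 0.0929298
  f_B = 0.105489
  f_C = 0.12119
Weight by the priors:
  w_A·f_A = 0.08 × 0.0929298 = 0.00743439
  w_B·f_B = 0.69 × 0.105489 = 0.0727877
  w_C·f_C = 0.23 × 0.12119 = 0.0278738
Sum: 0.00743439 + 0.0727877 + 0.0278738 = 0.108096
P(Mode A | data) = 0.00743439 / 0.108096 ≈ 0.069

0.069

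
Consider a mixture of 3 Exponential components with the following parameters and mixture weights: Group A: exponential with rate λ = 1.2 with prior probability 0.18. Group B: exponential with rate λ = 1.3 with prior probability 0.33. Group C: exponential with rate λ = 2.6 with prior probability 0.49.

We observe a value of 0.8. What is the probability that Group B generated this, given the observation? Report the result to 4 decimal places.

0.3853

Apply Bayes' rule: the posterior for each component is proportional to its prior times its likelihood at x.
Exponential densities:
  L_A = 1.2·e^(−1.2·0.8) = 1.2·e^(−0.9600) = 0.459471
  L_B = 1.3·e^(−1.3·0.8) = 1.3·e^(−1.0400) = 0.459491
  L_C = 2.6·e^(−2.6·0.8) = 2.6·e^(−2.0800) = 0.324819
Prior × likelihood for each component:
  P(Z=A)·L_A = 0.18 × 0.459471 = 0.0827049
  P(Z=B)·L_B = 0.33 × 0.459491 = 0.151632
  P(Z=C)·L_C = 0.49 × 0.324819 = 0.159161
Marginal: 0.0827049 + 0.151632 + 0.159161 = 0.393498
Responsibility of Group B: 0.151632 / 0.393498 ≈ 0.3853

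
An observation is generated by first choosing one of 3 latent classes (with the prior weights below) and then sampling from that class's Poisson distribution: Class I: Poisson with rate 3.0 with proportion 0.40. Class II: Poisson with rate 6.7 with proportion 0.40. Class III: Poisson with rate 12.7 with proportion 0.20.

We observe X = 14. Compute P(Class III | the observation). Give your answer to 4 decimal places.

P(component k | x) = π_k·f_k(x) / marginal(x), where marginal(x) = Σ_j π_j·f_j(x).
Component likelihoods at x = 14:
  p_I = e^(−3.0)·3.0^14/14! = 2.73153e-06
  p_II = e^(−6.7)·6.7^14/14! = 0.0051864
  p_III = e^(−12.7)·12.7^14/14! = 0.0993811
Multiply by the mixture weights:
  π_I·p_I = 0.40 × 2.73153e-06 = 1.09261e-06
  π_II·p_II = 0.40 × 0.0051864 = 0.00207456
  π_III·p_III = 0.20 × 0.0993811 = 0.0198762
Evidence: 1.09261e-06 + 0.00207456 + 0.0198762 = 0.0219519
Responsibility of Class III: 0.0198762 / 0.0219519 ≈ 0.9054

0.9054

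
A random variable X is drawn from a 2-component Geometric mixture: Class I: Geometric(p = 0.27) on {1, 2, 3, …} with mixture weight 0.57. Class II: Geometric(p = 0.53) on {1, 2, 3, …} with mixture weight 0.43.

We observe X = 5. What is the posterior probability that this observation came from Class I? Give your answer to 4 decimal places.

0.7972

The responsibility of component k is w_k f_k(x) divided by Σ_j w_j f_j(x).
Component likelihoods at x = 5:
  p_I = 0.0766753
  p_II = 0.0258623
Prior × likelihood for each component:
  w_I·p_I = 0.57 × 0.0766753 = 0.0437049
  w_II·p_II = 0.43 × 0.0258623 = 0.0111208
Normaliser: 0.0437049 + 0.0111208 = 0.0548257
Responsibility of Class I: 0.0437049 / 0.0548257 ≈ 0.7972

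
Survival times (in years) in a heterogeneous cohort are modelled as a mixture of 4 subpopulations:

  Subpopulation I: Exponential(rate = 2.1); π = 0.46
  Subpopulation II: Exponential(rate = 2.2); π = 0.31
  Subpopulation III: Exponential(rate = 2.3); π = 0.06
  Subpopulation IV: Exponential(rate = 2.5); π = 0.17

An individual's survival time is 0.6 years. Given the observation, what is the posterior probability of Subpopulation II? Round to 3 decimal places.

Posterior ∝ prior × likelihood, so P(k | x) ∝ π_k f_k(x); normalise over all components.
Exponential densities:
  f_I = 2.1·e^(−2.1·0.6) = 2.1·e^(−1.2600) = 0.595673
  f_II = 2.2·e^(−2.2·0.6) = 2.2·e^(−1.3200) = 0.587698
  f_III = 2.3·e^(−2.3·0.6) = 2.3·e^(−1.3800) = 0.578631
  f_IV = 2.5·e^(−2.5·0.6) = 2.5·e^(−1.5000) = 0.557825
Multiply by the mixture weights:
  π_I·f_I = 0.46 × 0.595673 = 0.27401
  π_II·f_II = 0.31 × 0.587698 = 0.182186
  π_III·f_III = 0.06 × 0.578631 = 0.0347178
  π_IV·f_IV = 0.17 × 0.557825 = 0.0948303
Denominator: 0.27401 + 0.182186 + 0.0347178 + 0.0948303 = 0.585744
P(Subpopulation II | x) = 0.182186 / 0.585744 ≈ 0.311

0.311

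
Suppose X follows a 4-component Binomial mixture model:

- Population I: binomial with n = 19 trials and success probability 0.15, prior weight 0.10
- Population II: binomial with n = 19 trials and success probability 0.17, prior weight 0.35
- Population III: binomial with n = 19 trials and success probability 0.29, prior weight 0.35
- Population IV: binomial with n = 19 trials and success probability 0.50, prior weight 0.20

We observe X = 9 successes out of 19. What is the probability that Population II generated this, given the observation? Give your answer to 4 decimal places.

0.0116

P(component k | x) = π_k·f_k(x) / marginal(x), where marginal(x) = Σ_j π_j·f_j(x).
Component likelihoods at x = 9 successes out of 19:
  f_I = C(19,9)·0.15^9·0.85^10 = 92378·3.84434e-08·0.196874 = 0.000699164
  f_II = C(19,9)·0.17^9·0.83^10 = 92378·1.18588e-07·0.15516 = 0.00169977
  f_III = C(19,9)·0.29^9·0.71^10 = 92378·1.45071e-05·0.0325524 = 0.0436249
  f_IV = C(19,9)·0.50^9·0.50^10 = 92378·0.00195312·0.000976562 = 0.176197
Weight by the priors:
  π_I·f_I = 0.10 × 0.000699164 = 6.99164e-05
  π_II·f_II = 0.35 × 0.00169977 = 0.000594919
  π_III·f_III = 0.35 × 0.0436249 = 0.0152687
  π_IV·f_IV = 0.20 × 0.176197 = 0.0352394
Denominator: 6.99164e-05 + 0.000594919 + 0.0152687 + 0.0352394 = 0.0511729
Responsibility of Population II: 0.000594919 / 0.0511729 ≈ 0.0116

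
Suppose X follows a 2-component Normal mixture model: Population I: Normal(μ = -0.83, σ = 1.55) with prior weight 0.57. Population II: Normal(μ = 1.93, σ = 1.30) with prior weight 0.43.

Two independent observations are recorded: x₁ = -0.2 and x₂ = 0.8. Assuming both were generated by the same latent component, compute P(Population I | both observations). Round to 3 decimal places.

0.734

The responsibility of component k is P(Z=k) f_k(x) divided by Σ_j P(Z=j) f_j(x).
Since both observations come from the same component, the likelihood for component k is f_k(x₁)·f_k(x₂).
  f_I = [(1/(1.55·√(2π)))·exp(−(-0.2−-0.83)²/(2·1.55²)) = 0.257382·exp(-0.08260) = 0.236976] × [0.14806] = 0.0350867
  f_II = [(1/(1.30·√(2π)))·exp(−(-0.2−1.93)²/(2·1.30²)) = 0.306879·exp(-1.34228) = 0.080172] × [0.210329] = 0.0168625
Prior × likelihood for each component:
  P(Z=I)·f_I = 0.57 × 0.0350867 = 0.0199994
  P(Z=II)·f_II = 0.43 × 0.0168625 = 0.00725086
Sum: 0.0199994 + 0.00725086 = 0.0272503
So the posterior for Population I is 0.0199994 / 0.0272503 ≈ 0.734.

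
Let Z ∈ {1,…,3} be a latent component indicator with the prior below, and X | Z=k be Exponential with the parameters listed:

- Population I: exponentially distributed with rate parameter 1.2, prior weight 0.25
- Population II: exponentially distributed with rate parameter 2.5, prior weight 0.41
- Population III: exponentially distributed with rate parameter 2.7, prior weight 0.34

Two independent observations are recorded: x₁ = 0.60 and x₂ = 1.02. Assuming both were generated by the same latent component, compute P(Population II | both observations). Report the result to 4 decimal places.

0.3504

Apply Bayes' rule: the posterior for each component is proportional to its prior times its likelihood at x.
Since both observations come from the same component, the likelihood for component k is f_k(x₁)·f_k(x₂).
  f_I = [1.2·e^(−1.2·0.60) = 1.2·e^(−0.7200) = 0.584103] × [0.352862] = 0.206108
  f_II = [2.5·e^(−2.5·0.60) = 2.5·e^(−1.5000) = 0.557825] × [0.195204] = 0.10889
  f_III = [2.7·e^(−2.7·0.60) = 2.7·e^(−1.6200) = 0.534326] × [0.171916] = 0.0918594
Unnormalised posteriors:
  P(Z=I)·f_I = 0.25 × 0.206108 = 0.0515269
  P(Z=II)·f_II = 0.41 × 0.10889 = 0.0446448
  P(Z=III)·f_III = 0.34 × 0.0918594 = 0.0312322
Sum: 0.0515269 + 0.0446448 + 0.0312322 = 0.127404
So the posterior for Population II is 0.0446448 / 0.127404 ≈ 0.3504.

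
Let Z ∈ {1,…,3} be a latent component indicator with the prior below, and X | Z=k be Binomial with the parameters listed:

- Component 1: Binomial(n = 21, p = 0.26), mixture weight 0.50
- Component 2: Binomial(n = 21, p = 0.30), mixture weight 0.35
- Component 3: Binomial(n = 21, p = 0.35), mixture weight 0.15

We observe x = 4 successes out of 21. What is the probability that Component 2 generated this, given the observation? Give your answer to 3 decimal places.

0.303

The responsibility of component k is π_k f_k(x) divided by Σ_j π_j f_j(x).
Evaluate each component's likelihood at the observed value:
  p_1 = C(21,4)·0.26^4·0.74^17 = 5985·0.00456976·0.00598328 = 0.163643
  p_2 = C(21,4)·0.30^4·0.70^17 = 5985·0.0081·0.00232631 = 0.112776
  p_3 = C(21,4)·0.35^4·0.65^17 = 5985·0.0150062·0.000659974 = 0.0592739
Prior × likelihood for each component:
  π_1·p_1 = 0.50 × 0.163643 = 0.0818214
  π_2·p_2 = 0.35 × 0.112776 = 0.0394715
  π_3·p_3 = 0.15 × 0.0592739 = 0.00889108
Evidence: 0.0818214 + 0.0394715 + 0.00889108 = 0.130184
P(Component 2 | data) ≈ 0.303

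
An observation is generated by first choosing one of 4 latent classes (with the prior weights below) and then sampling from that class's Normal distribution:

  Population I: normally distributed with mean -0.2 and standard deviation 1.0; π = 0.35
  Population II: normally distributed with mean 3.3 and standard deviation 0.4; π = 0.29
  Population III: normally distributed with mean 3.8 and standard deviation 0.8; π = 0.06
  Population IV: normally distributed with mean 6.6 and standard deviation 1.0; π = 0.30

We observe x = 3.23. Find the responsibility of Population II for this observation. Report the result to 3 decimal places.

P(component k | x) = π_k·f_k(x) / marginal(x), where marginal(x) = Σ_j π_j·f_j(x).
Component likelihoods at x = 3.23:
  L_I = (1/(1.0·√(2π)))·exp(−(3.23−-0.2)²/(2·1.0²)) = 0.398942·exp(-5.88245) = 0.00111223
  L_II = (1/(0.4·√(2π)))·exp(−(3.23−3.3)²/(2·0.4²)) = 0.997356·exp(-0.01531) = 0.9822
  L_III = (1/(0.8·√(2π)))·exp(−(3.23−3.8)²/(2·0.8²)) = 0.498678·exp(-0.25383) = 0.386887
  L_IV = (1/(1.0·√(2π)))·exp(−(3.23−6.6)²/(2·1.0²)) = 0.398942·exp(-5.67845) = 0.00136393
Multiply by the mixture weights:
  π_I·L_I = 0.35 × 0.00111223 = 0.00038928
  π_II·L_II = 0.29 × 0.9822 = 0.284838
  π_III·L_III = 0.06 × 0.386887 = 0.0232132
  π_IV·L_IV = 0.30 × 0.00136393 = 0.000409178
Evidence: 0.00038928 + 0.284838 + 0.0232132 + 0.000409178 = 0.30885
P(Population II | x) = 0.284838 / 0.30885 ≈ 0.922

0.922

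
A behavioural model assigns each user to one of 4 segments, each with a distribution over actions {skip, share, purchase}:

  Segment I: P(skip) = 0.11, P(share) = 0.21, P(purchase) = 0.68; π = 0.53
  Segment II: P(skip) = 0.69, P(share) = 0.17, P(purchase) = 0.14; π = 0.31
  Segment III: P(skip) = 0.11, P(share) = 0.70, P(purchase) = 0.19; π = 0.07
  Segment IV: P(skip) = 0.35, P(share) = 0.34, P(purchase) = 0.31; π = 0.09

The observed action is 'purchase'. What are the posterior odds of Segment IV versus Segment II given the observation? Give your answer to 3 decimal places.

Since P(k|x) ∝ P(Z=k) f_k(x), the posterior odds are P(Z=i) f_i(x) / (P(Z=j) f_j(x)).
Component likelihoods at x = 'purchase':
  L_I = P(purchase | comp) = 0.68
  L_II = P(purchase | comp) = 0.14
  L_III = P(purchase | comp) = 0.19
  L_IV = P(purchase | comp) = 0.31
Posterior odds = (P(Z=IV)·L_IV) / (P(Z=II)·L_II) = (0.09·0.31) / (0.31·0.14) = 0.0279 / 0.0434 ≈ 0.643

0.643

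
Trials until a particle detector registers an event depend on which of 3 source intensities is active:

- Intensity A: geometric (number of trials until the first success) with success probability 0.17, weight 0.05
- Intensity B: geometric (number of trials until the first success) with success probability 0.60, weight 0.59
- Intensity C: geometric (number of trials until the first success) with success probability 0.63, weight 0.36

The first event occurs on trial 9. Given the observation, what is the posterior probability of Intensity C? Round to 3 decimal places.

0.036

Apply Bayes' rule: the posterior for each component is proportional to its prior times its likelihood at x.
Geometric probabilities:
  L_A = 0.17·(1−0.17)^8 = 0.17·0.225229 = 0.038289
  L_B = 0.60·(1−0.60)^8 = 0.60·0.00065536 = 0.000393216
  L_C = 0.63·(1−0.63)^8 = 0.63·0.000351248 = 0.000221286
Multiply by the mixture weights:
  π_A·L_A = 0.05 × 0.038289 = 0.00191445
  π_B·L_B = 0.59 × 0.000393216 = 0.000231997
  π_C·L_C = 0.36 × 0.000221286 = 7.9663e-05
Sum: 0.00191445 + 0.000231997 + 7.9663e-05 = 0.00222611
P(Intensity C | the observation) ≈ 0.036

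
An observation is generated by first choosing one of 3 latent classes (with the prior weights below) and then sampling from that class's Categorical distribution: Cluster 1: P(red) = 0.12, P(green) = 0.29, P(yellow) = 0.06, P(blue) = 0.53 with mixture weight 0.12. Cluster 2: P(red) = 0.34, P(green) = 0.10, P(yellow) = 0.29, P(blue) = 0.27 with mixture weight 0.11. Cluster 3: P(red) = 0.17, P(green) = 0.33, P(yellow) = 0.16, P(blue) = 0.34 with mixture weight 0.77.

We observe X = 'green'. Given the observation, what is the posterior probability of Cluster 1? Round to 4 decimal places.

P(component k | x) = P(Z=k)·f_k(x) / marginal(x), where marginal(x) = Σ_j P(Z=j)·f_j(x).
Evaluate each component's likelihood at the observed value:
  p_1 = P(green | comp) = 0.29
  p_2 = P(green | comp) = 0.10
  p_3 = P(green | comp) = 0.33
Multiply by the mixture weights:
  P(Z=1)·p_1 = 0.12 × 0.29 = 0.0348
  P(Z=2)·p_2 = 0.11 × 0.1 = 0.011
  P(Z=3)·p_3 = 0.77 × 0.33 = 0.2541
Evidence: 0.0348 + 0.011 + 0.2541 = 0.2999
Responsibility of Cluster 1: 0.0348 / 0.2999 ≈ 0.1160

0.1160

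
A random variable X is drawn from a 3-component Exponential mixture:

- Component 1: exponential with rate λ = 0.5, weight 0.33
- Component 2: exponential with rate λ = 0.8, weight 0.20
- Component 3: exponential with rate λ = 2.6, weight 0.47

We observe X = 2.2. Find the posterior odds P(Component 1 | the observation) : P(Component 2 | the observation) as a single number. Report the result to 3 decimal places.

1.995

Posterior odds = (π_i f_i(x)) / (π_j f_j(x)); the normalising sum cancels.
Evaluate each component's likelihood at the observed value:
  f_1 = 0.166436
  f_2 = 0.137636
  f_3 = 0.00852725
0.0549237 / 0.0275272 ≈ 1.995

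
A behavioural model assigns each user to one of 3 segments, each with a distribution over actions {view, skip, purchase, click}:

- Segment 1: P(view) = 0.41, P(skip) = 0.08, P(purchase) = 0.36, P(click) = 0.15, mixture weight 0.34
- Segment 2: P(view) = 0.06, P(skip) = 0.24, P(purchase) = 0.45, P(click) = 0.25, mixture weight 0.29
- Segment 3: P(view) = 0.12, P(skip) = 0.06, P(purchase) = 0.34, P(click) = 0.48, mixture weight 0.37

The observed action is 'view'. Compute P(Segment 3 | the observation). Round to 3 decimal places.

P(component k | x) = π_k·f_k(x) / marginal(x), where marginal(x) = Σ_j π_j·f_j(x).
Categorical probabilities:
  f_1 = P(view | comp) = 0.41
  f_2 = P(view | comp) = 0.06
  f_3 = P(view | comp) = 0.12
Weight by the priors:
  π_1·f_1 = 0.34 × 0.41 = 0.1394
  π_2·f_2 = 0.29 × 0.06 = 0.0174
  π_3·f_3 = 0.37 × 0.12 = 0.0444
Sum: 0.1394 + 0.0174 + 0.0444 = 0.2012
P(Segment 3 | 'view') ≈ 0.221

0.221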